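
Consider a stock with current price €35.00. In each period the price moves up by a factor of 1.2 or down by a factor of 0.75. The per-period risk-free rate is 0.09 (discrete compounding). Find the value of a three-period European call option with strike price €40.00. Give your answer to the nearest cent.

€6.82

Risk-neutral probability p = (1 + 0.09 − 0.75)/(1.2 − 0.75) = 0.3400/0.4500 = 0.7556
Terminal stock prices: S_uuu = 60.48, S_uud = 37.8, S_udd = 23.62, S_ddd = 14.77
Terminal payoffs (S − K): max(20.48, 0) = 20.48, max(-2.2, 0) = 0, max(-16.38, 0) = 0, max(-25.23, 0) = 0
Node uu (S = 50.4): V_uu = 1/1.09·[0.7556·20.4800 + 0.2444·0.0000] = 14.1961
Node ud (S = 31.5): V_ud = 1/1.09·[0.7556·0.0000 + 0.2444·0.0000] = 0.0000
Node dd (S = 19.69): V_dd = 1/1.09·[0.7556·0.0000 + 0.2444·0.0000] = 0.0000
Node u (S = 42): V_u = 1/1.09·[0.7556·14.1961 + 0.2444·0.0000] = 9.8403
Node d (S = 26.25): V_d = 1/1.09·[0.7556·0.0000 + 0.2444·0.0000] = 0.0000
Node 0 (S = 35): V_0 = 1/1.09·[0.7556·9.8403 + 0.2444·0.0000] = 6.8210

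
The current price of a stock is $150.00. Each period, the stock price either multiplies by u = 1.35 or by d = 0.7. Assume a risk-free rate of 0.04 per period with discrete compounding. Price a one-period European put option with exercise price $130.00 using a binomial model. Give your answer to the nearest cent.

$11.46

Risk-neutral probability p = (1 + 0.04 − 0.7)/(1.35 − 0.7) = 0.3400/0.6500 = 0.5231
Terminal stock prices: S_u = 202.5, S_d = 105
Terminal payoffs (K − S): max(-72.5, 0) = 0, max(25, 0) = 25
Node 0 (S = 150): V_0 = 1/1.04·[0.5231·0.0000 + 0.4769·25.0000] = 11.4645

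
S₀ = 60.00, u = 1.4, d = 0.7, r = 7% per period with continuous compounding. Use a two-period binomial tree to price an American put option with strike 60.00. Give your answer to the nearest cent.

8.11

Risk-neutral probability p = (e^0.07 − 0.7)/(1.4 − 0.7) = 0.3725/0.7000 = 0.5322
Terminal stock prices: S_uu = 117.6, S_ud = 58.8, S_dd = 29.4
Terminal payoffs (K − S): max(-57.6, 0) = 0, max(1.2, 0) = 1.2, max(30.6, 0) = 30.6
Node u (S = 84): continuation = e^(−0.07)·[0.5322·0.0000 + 0.4678·1.2000] = 0.5235; exercise value = 0.0000 ≤ continuation, so V_u = 0.5235
Node d (S = 42): continuation = e^(−0.07)·[0.5322·1.2000 + 0.4678·30.6000] = 13.9436; exercise value = 18.0000 > continuation, so V_d = 18.0000 (exercise)
Node 0 (S = 60): continuation = e^(−0.07)·[0.5322·0.5235 + 0.4678·18.0000] = 8.1116; exercise value = 0.0000 ≤ continuation, so V_0 = 8.1116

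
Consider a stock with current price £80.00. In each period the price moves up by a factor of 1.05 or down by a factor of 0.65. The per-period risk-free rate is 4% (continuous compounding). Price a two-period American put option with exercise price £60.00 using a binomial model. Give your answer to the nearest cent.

Risk-neutral probability p = (e^0.04 − 0.65)/(1.05 − 0.65) = 0.3908/0.4000 = 0.9770
Terminal stock prices: S_uu = 88.2, S_ud = 54.6, S_dd = 33.8
Terminal payoffs (K − S): max(-28.2, 0) = 0, max(5.4, 0) = 5.4, max(26.2, 0) = 26.2
Node u (S = 84): continuation = e^(−0.04)·[0.9770·0.0000 + 0.0230·5.4000] = 0.1192; exercise value = 0.0000 ≤ continuation, so V_u = 0.1192
Node d (S = 52): continuation = e^(−0.04)·[0.9770·5.4000 + 0.0230·26.2000] = 5.6474; exercise value = 8.0000 > continuation, so V_d = 8.0000 (exercise)
Node 0 (S = 80): continuation = e^(−0.04)·[0.9770·0.1192 + 0.0230·8.0000] = 0.2885; exercise value = 0.0000 ≤ continuation, so V_0 = 0.2885

£0.29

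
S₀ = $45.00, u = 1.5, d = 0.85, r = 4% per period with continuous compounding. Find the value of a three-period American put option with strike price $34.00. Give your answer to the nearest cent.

Risk-neutral probability p = (e^0.04 − 0.85)/(1.5 − 0.85) = 0.1908/0.6500 = 0.2936
Terminal stock prices: S_uuu = 151.9, S_uud = 86.06, S_udd = 48.77, S_ddd = 27.64
Terminal payoffs (K − S): max(-117.9, 0) = 0, max(-52.06, 0) = 0, max(-14.77, 0) = 0, max(6.364, 0) = 6.364
Node uu (S = 101.2): continuation = e^(−0.04)·[0.2936·0.0000 + 0.7064·0.0000] = 0.0000; exercise value = 0.0000 ≤ continuation, so V_uu = 0.0000
Node ud (S = 57.38): continuation = e^(−0.04)·[0.2936·0.0000 + 0.7064·0.0000] = 0.0000; exercise value = 0.0000 ≤ continuation, so V_ud = 0.0000
Node dd (S = 32.51): continuation = e^(−0.04)·[0.2936·0.0000 + 0.7064·6.3644] = 4.3198; exercise value = 1.4875 ≤ continuation, so V_dd = 4.3198
Node u (S = 67.5): continuation = e^(−0.04)·[0.2936·0.0000 + 0.7064·0.0000] = 0.0000; exercise value = 0.0000 ≤ continuation, so V_u = 0.0000
Node d (S = 38.25): continuation = e^(−0.04)·[0.2936·0.0000 + 0.7064·4.3198] = 2.9320; exercise value = 0.0000 ≤ continuation, so V_d = 2.9320
Node 0 (S = 45): continuation = e^(−0.04)·[0.2936·0.0000 + 0.7064·2.9320] = 1.9901; exercise value = 0.0000 ≤ continuation, so V_0 = 1.9901

$1.99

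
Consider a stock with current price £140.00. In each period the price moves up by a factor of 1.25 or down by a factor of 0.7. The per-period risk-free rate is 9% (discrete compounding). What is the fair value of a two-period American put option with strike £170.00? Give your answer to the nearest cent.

£30.00

Risk-neutral probability p = (1 + 0.09 − 0.7)/(1.25 − 0.7) = 0.3900/0.5500 = 0.7091
Terminal stock prices: S_uu = 218.8, S_ud = 122.5, S_dd = 68.6
Terminal payoffs (K − S): max(-48.75, 0) = 0, max(47.5, 0) = 47.5, max(101.4, 0) = 101.4
Node u (S = 175): continuation = 1/1.09·[0.7091·0.0000 + 0.2909·47.5000] = 12.6772; exercise value = 0.0000 ≤ continuation, so V_u = 12.6772
Node d (S = 98): continuation = 1/1.09·[0.7091·47.5000 + 0.2909·101.4000] = 57.9633; exercise value = 72.0000 > continuation, so V_d = 72.0000 (exercise)
Node 0 (S = 140): continuation = 1/1.09·[0.7091·12.6772 + 0.2909·72.0000] = 27.4631; exercise value = 30.0000 > continuation, so V_0 = 30.0000 (exercise)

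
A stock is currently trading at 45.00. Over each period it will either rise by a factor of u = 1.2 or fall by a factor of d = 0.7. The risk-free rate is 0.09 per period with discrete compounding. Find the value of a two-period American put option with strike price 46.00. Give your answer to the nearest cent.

Risk-neutral probability p = (1 + 0.09 − 0.7)/(1.2 − 0.7) = 0.3900/0.5000 = 0.7800
Terminal stock prices: S_uu = 64.8, S_ud = 37.8, S_dd = 22.05
Terminal payoffs (K − S): max(-18.8, 0) = 0, max(8.2, 0) = 8.2, max(23.95, 0) = 23.95
Node u (S = 54): continuation = 1/1.09·[0.7800·0.0000 + 0.2200·8.2000] = 1.6550; exercise value = 0.0000 ≤ continuation, so V_u = 1.6550
Node d (S = 31.5): continuation = 1/1.09·[0.7800·8.2000 + 0.2200·23.9500] = 10.7018; exercise value = 14.5000 > continuation, so V_d = 14.5000 (exercise)
Node 0 (S = 45): continuation = 1/1.09·[0.7800·1.6550 + 0.2200·14.5000] = 4.1110; exercise value = 1.0000 ≤ continuation, so V_0 = 4.1110

4.11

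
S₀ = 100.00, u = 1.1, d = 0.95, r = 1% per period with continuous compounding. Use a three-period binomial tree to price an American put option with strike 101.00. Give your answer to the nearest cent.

4.27

Risk-neutral probability p = (e^0.01 − 0.95)/(1.1 − 0.95) = 0.0601/0.1500 = 0.4003
Terminal stock prices: S_uuu = 133.1, S_uud = 115, S_udd = 99.28, S_ddd = 85.74
Terminal payoffs (K − S): max(-32.1, 0) = 0, max(-13.95, 0) = 0, max(1.725, 0) = 1.725, max(15.26, 0) = 15.26
Node uu (S = 121): continuation = e^(−0.01)·[0.4003·0.0000 + 0.5997·0.0000] = 0.0000; exercise value = 0.0000 ≤ continuation, so V_uu = 0.0000
Node ud (S = 104.5): continuation = e^(−0.01)·[0.4003·0.0000 + 0.5997·1.7250] = 1.0241; exercise value = 0.0000 ≤ continuation, so V_ud = 1.0241
Node dd (S = 90.25): continuation = e^(−0.01)·[0.4003·1.7250 + 0.5997·15.2625] = 9.7450; exercise value = 10.7500 > continuation, so V_dd = 10.7500 (exercise)
Node u (S = 110): continuation = e^(−0.01)·[0.4003·0.0000 + 0.5997·1.0241] = 0.6080; exercise value = 0.0000 ≤ continuation, so V_u = 0.6080
Node d (S = 95): continuation = e^(−0.01)·[0.4003·1.0241 + 0.5997·10.7500] = 6.7882; exercise value = 6.0000 ≤ continuation, so V_d = 6.7882
Node 0 (S = 100): continuation = e^(−0.01)·[0.4003·0.6080 + 0.5997·6.7882] = 4.2711; exercise value = 1.0000 ≤ continuation, so V_0 = 4.2711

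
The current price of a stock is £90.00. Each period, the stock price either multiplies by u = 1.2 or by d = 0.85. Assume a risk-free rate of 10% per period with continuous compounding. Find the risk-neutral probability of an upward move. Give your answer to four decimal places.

p = 0.7291

Risk-neutral probability p = (e^0.1 − 0.85)/(1.2 − 0.85) = 0.2552/0.3500 = 0.7291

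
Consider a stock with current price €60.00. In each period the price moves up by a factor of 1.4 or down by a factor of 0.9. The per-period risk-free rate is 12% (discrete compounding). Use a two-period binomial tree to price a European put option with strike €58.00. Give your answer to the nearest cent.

Risk-neutral probability p = (1 + 0.12 − 0.9)/(1.4 − 0.9) = 0.2200/0.5000 = 0.4400
Terminal stock prices: S_uu = 117.6, S_ud = 75.6, S_dd = 48.6
Terminal payoffs (K − S): max(-59.6, 0) = 0, max(-17.6, 0) = 0, max(9.4, 0) = 9.4
Node u (S = 84): V_u = 1/1.12·[0.4400·0.0000 + 0.5600·0.0000] = 0.0000
Node d (S = 54): V_d = 1/1.12·[0.4400·0.0000 + 0.5600·9.4000] = 4.7000
Node 0 (S = 60): V_0 = 1/1.12·[0.4400·0.0000 + 0.5600·4.7000] = 2.3500

€2.35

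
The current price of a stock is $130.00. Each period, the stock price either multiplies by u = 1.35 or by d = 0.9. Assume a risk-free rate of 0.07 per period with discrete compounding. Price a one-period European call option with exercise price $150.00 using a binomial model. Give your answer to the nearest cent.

Risk-neutral probability p = (1 + 0.07 − 0.9)/(1.35 − 0.9) = 0.1700/0.4500 = 0.3778
Terminal stock prices: S_u = 175.5, S_d = 117
Terminal payoffs (S − K): max(25.5, 0) = 25.5, max(-33, 0) = 0
Node 0 (S = 130): V_0 = 1/1.07·[0.3778·25.5000 + 0.6222·0.0000] = 9.0031

$9.00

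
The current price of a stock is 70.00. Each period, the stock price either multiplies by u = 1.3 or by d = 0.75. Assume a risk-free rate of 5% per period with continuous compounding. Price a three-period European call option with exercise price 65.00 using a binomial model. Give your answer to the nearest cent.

Risk-neutral probability p = (e^0.05 − 0.75)/(1.3 − 0.75) = 0.3013/0.5500 = 0.5478
Terminal stock prices: S_uuu = 153.8, S_uud = 88.73, S_udd = 51.19, S_ddd = 29.53
Terminal payoffs (S − K): max(88.79, 0) = 88.79, max(23.73, 0) = 23.73, max(-13.81, 0) = 0, max(-35.47, 0) = 0
Node uu (S = 118.3): V_uu = e^(−0.05)·[0.5478·88.7900 + 0.4522·23.7250] = 56.4701
Node ud (S = 68.25): V_ud = e^(−0.05)·[0.5478·23.7250 + 0.4522·0.0000] = 12.3619
Node dd (S = 39.38): V_dd = e^(−0.05)·[0.5478·0.0000 + 0.4522·0.0000] = 0.0000
Node u (S = 91): V_u = e^(−0.05)·[0.5478·56.4701 + 0.4522·12.3619] = 34.7416
Node d (S = 52.5): V_d = e^(−0.05)·[0.5478·12.3619 + 0.4522·0.0000] = 6.4412
Node 0 (S = 70): V_0 = e^(−0.05)·[0.5478·34.7416 + 0.4522·6.4412] = 20.8730

20.87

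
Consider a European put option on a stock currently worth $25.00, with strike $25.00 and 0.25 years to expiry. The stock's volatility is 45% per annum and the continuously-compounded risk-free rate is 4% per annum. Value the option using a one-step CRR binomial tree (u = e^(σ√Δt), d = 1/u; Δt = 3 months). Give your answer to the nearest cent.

CRR parameters: u = e^(σ√Δt) = e^(0.45·√0.25) = 1.2523, d = 1/u = 0.7985
Per-period rate: rΔt = 0.04·0.25 = 0.01, so R = e^0.01 = 1.0101
Risk-neutral probability p = (e^0.01 − 0.7985)/(1.2523 − 0.7985) = 0.2115/0.4538 = 0.4661
Terminal stock prices: S_u = 31.31, S_d = 19.96
Terminal payoffs (K − S): max(-6.308, 0) = 0, max(5.037, 0) = 5.037
Node 0 (S = 25): V_0 = e^(−0.01)·[0.4661·0.0000 + 0.5339·5.0371] = 2.6624

$2.66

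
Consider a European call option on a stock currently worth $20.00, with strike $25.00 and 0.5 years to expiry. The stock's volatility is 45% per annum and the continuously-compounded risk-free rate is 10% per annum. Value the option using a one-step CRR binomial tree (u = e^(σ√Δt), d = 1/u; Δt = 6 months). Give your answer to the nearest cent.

$1.19

CRR parameters: u = e^(σ√Δt) = e^(0.45·√0.5) = 1.3746, d = 1/u = 0.7275
Per-period rate: rΔt = 0.1·0.5 = 0.05, so R = e^0.05 = 1.0513
Risk-neutral probability p = (e^0.05 − 0.7275)/(1.3746 − 0.7275) = 0.3238/0.6472 = 0.5003
Terminal stock prices: S_u = 27.49, S_d = 14.55
Terminal payoffs (S − K): max(2.493, 0) = 2.493, max(-10.45, 0) = 0
Node 0 (S = 20): V_0 = e^(−0.05)·[0.5003·2.4930 + 0.4997·0.0000] = 1.1865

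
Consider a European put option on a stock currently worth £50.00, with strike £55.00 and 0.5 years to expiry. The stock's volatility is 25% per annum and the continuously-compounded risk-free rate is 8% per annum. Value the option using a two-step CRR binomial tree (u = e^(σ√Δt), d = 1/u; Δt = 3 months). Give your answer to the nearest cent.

£5.51

CRR parameters: u = e^(σ√Δt) = e^(0.25·√0.25) = 1.1331, d = 1/u = 0.8825
Per-period rate: rΔt = 0.08·0.25 = 0.02, so R = e^0.02 = 1.0202
Risk-neutral probability p = (e^0.02 − 0.8825)/(1.1331 − 0.8825) = 0.1377/0.2507 = 0.5494
Terminal stock prices: S_uu = 64.2, S_ud = 50, S_dd = 38.94
Terminal payoffs (K − S): max(-9.201, 0) = 0, max(5, 0) = 5, max(16.06, 0) = 16.06
Node u (S = 56.66): V_u = e^(−0.02)·[0.5494·0.0000 + 0.4506·5.0000] = 2.2085
Node d (S = 44.12): V_d = e^(−0.02)·[0.5494·5.0000 + 0.4506·16.0600] = 9.7861
Node 0 (S = 50): V_0 = e^(−0.02)·[0.5494·2.2085 + 0.4506·9.7861] = 5.5117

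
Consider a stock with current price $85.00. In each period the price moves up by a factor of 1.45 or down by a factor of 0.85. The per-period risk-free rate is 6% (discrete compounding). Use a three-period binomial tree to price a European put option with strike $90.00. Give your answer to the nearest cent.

Risk-neutral probability p = (1 + 0.06 − 0.85)/(1.45 − 0.85) = 0.2100/0.6000 = 0.3500
Terminal stock prices: S_uuu = 259.1, S_uud = 151.9, S_udd = 89.05, S_ddd = 52.2
Terminal payoffs (K − S): max(-169.1, 0) = 0, max(-61.91, 0) = 0, max(0.9519, 0) = 0.9519, max(37.8, 0) = 37.8
Node uu (S = 178.7): V_uu = 1/1.06·[0.3500·0.0000 + 0.6500·0.0000] = 0.0000
Node ud (S = 104.8): V_ud = 1/1.06·[0.3500·0.0000 + 0.6500·0.9519] = 0.5837
Node dd (S = 61.41): V_dd = 1/1.06·[0.3500·0.9519 + 0.6500·37.7994] = 23.4932
Node u (S = 123.2): V_u = 1/1.06·[0.3500·0.0000 + 0.6500·0.5837] = 0.3579
Node d (S = 72.25): V_d = 1/1.06·[0.3500·0.5837 + 0.6500·23.4932] = 14.5989
Node 0 (S = 85): V_0 = 1/1.06·[0.3500·0.3579 + 0.6500·14.5989] = 9.0703

$9.07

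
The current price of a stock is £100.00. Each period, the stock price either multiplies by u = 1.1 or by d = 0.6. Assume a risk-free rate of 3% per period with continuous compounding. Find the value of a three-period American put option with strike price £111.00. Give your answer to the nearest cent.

£15.58

Risk-neutral probability p = (e^0.03 − 0.6)/(1.1 − 0.6) = 0.4305/0.5000 = 0.8609
Terminal stock prices: S_uuu = 133.1, S_uud = 72.6, S_udd = 39.6, S_ddd = 21.6
Terminal payoffs (K − S): max(-22.1, 0) = 0, max(38.4, 0) = 38.4, max(71.4, 0) = 71.4, max(89.4, 0) = 89.4
Node uu (S = 121): continuation = e^(−0.03)·[0.8609·0.0000 + 0.1391·38.4000] = 5.1832; exercise value = 0.0000 ≤ continuation, so V_uu = 5.1832
Node ud (S = 66): continuation = e^(−0.03)·[0.8609·38.4000 + 0.1391·71.4000] = 41.7195; exercise value = 45.0000 > continuation, so V_ud = 45.0000 (exercise)
Node dd (S = 36): continuation = e^(−0.03)·[0.8609·71.4000 + 0.1391·89.4000] = 71.7195; exercise value = 75.0000 > continuation, so V_dd = 75.0000 (exercise)
Node u (S = 110): continuation = e^(−0.03)·[0.8609·5.1832 + 0.1391·45.0000] = 10.4045; exercise value = 1.0000 ≤ continuation, so V_u = 10.4045
Node d (S = 60): continuation = e^(−0.03)·[0.8609·45.0000 + 0.1391·75.0000] = 47.7195; exercise value = 51.0000 > continuation, so V_d = 51.0000 (exercise)
Node 0 (S = 100): continuation = e^(−0.03)·[0.8609·10.4045 + 0.1391·51.0000] = 15.5766; exercise value = 11.0000 ≤ continuation, so V_0 = 15.5766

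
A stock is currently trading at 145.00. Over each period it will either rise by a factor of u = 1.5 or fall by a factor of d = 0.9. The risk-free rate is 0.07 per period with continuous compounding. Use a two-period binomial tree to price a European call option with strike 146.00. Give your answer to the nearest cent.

30.67

Risk-neutral probability p = (e^0.07 − 0.9)/(1.5 − 0.9) = 0.1725/0.6000 = 0.2875
Terminal stock prices: S_uu = 326.2, S_ud = 195.8, S_dd = 117.5
Terminal payoffs (S − K): max(180.2, 0) = 180.2, max(49.75, 0) = 49.75, max(-28.55, 0) = 0
Node u (S = 217.5): V_u = e^(−0.07)·[0.2875·180.2500 + 0.7125·49.7500] = 81.3705
Node d (S = 130.5): V_d = e^(−0.07)·[0.2875·49.7500 + 0.7125·0.0000] = 13.3368
Node 0 (S = 145): V_0 = e^(−0.07)·[0.2875·81.3705 + 0.7125·13.3368] = 30.6733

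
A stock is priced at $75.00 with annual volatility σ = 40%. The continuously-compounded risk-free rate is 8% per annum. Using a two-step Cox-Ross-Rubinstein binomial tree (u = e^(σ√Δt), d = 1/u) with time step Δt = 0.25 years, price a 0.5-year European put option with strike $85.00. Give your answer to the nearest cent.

CRR parameters: u = e^(σ√Δt) = e^(0.4·√0.25) = 1.2214, d = 1/u = 0.8187
Per-period rate: rΔt = 0.08·0.25 = 0.02, so R = e^0.02 = 1.0202
Risk-neutral probability p = (e^0.02 − 0.8187)/(1.2214 − 0.8187) = 0.2015/0.4027 = 0.5003
Terminal stock prices: S_uu = 111.9, S_ud = 75, S_dd = 50.27
Terminal payoffs (K − S): max(-26.89, 0) = 0, max(10, 0) = 10, max(34.73, 0) = 34.73
Node u (S = 91.61): V_u = e^(−0.02)·[0.5003·0.0000 + 0.4997·10.0000] = 4.8977
Node d (S = 61.4): V_d = e^(−0.02)·[0.5003·10.0000 + 0.4997·34.7260] = 21.9121
Node 0 (S = 75): V_0 = e^(−0.02)·[0.5003·4.8977 + 0.4997·21.9121] = 13.1339

$13.13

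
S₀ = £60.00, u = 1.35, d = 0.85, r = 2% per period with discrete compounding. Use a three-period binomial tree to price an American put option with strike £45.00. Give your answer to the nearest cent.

Risk-neutral probability p = (1 + 0.02 − 0.85)/(1.35 − 0.85) = 0.1700/0.5000 = 0.3400
Terminal stock prices: S_uuu = 147.6, S_uud = 92.95, S_udd = 58.52, S_ddd = 36.85
Terminal payoffs (K − S): max(-102.6, 0) = 0, max(-47.95, 0) = 0, max(-13.52, 0) = 0, max(8.153, 0) = 8.153
Node uu (S = 109.4): continuation = 1/1.02·[0.3400·0.0000 + 0.6600·0.0000] = 0.0000; exercise value = 0.0000 ≤ continuation, so V_uu = 0.0000
Node ud (S = 68.85): continuation = 1/1.02·[0.3400·0.0000 + 0.6600·0.0000] = 0.0000; exercise value = 0.0000 ≤ continuation, so V_ud = 0.0000
Node dd (S = 43.35): continuation = 1/1.02·[0.3400·0.0000 + 0.6600·8.1525] = 5.2751; exercise value = 1.6500 ≤ continuation, so V_dd = 5.2751
Node u (S = 81): continuation = 1/1.02·[0.3400·0.0000 + 0.6600·0.0000] = 0.0000; exercise value = 0.0000 ≤ continuation, so V_u = 0.0000
Node d (S = 51): continuation = 1/1.02·[0.3400·0.0000 + 0.6600·5.2751] = 3.4133; exercise value = 0.0000 ≤ continuation, so V_d = 3.4133
Node 0 (S = 60): continuation = 1/1.02·[0.3400·0.0000 + 0.6600·3.4133] = 2.2086; exercise value = 0.0000 ≤ continuation, so V_0 = 2.2086

£2.21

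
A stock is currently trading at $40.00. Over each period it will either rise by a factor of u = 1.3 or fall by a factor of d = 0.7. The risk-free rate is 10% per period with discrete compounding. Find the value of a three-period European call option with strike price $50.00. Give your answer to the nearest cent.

$8.43

Risk-neutral probability p = (1 + 0.1 − 0.7)/(1.3 − 0.7) = 0.4000/0.6000 = 0.6667
Terminal stock prices: S_uuu = 87.88, S_uud = 47.32, S_udd = 25.48, S_ddd = 13.72
Terminal payoffs (S − K): max(37.88, 0) = 37.88, max(-2.68, 0) = 0, max(-24.52, 0) = 0, max(-36.28, 0) = 0
Node uu (S = 67.6): V_uu = 1/1.1·[0.6667·37.8800 + 0.3333·0.0000] = 22.9576
Node ud (S = 36.4): V_ud = 1/1.1·[0.6667·0.0000 + 0.3333·0.0000] = 0.0000
Node dd (S = 19.6): V_dd = 1/1.1·[0.6667·0.0000 + 0.3333·0.0000] = 0.0000
Node u (S = 52): V_u = 1/1.1·[0.6667·22.9576 + 0.3333·0.0000] = 13.9137
Node d (S = 28): V_d = 1/1.1·[0.6667·0.0000 + 0.3333·0.0000] = 0.0000
Node 0 (S = 40): V_0 = 1/1.1·[0.6667·13.9137 + 0.3333·0.0000] = 8.4325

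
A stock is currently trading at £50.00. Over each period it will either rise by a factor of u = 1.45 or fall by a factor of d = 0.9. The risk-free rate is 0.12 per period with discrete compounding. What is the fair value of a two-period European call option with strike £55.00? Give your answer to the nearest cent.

Risk-neutral probability p = (1 + 0.12 − 0.9)/(1.45 − 0.9) = 0.2200/0.5500 = 0.4000
Terminal stock prices: S_uu = 105.1, S_ud = 65.25, S_dd = 40.5
Terminal payoffs (S − K): max(50.12, 0) = 50.12, max(10.25, 0) = 10.25, max(-14.5, 0) = 0
Node u (S = 72.5): V_u = 1/1.12·[0.4000·50.1250 + 0.6000·10.2500] = 23.3929
Node d (S = 45): V_d = 1/1.12·[0.4000·10.2500 + 0.6000·0.0000] = 3.6607
Node 0 (S = 50): V_0 = 1/1.12·[0.4000·23.3929 + 0.6000·3.6607] = 10.3157

£10.32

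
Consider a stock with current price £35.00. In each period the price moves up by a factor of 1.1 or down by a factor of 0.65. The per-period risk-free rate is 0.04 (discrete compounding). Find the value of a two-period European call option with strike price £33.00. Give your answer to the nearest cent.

£6.49

Risk-neutral probability p = (1 + 0.04 − 0.65)/(1.1 − 0.65) = 0.3900/0.4500 = 0.8667
Terminal stock prices: S_uu = 42.35, S_ud = 25.03, S_dd = 14.79
Terminal payoffs (S − K): max(9.35, 0) = 9.35, max(-7.975, 0) = 0, max(-18.21, 0) = 0
Node u (S = 38.5): V_u = 1/1.04·[0.8667·9.3500 + 0.1333·0.0000] = 7.7917
Node d (S = 22.75): V_d = 1/1.04·[0.8667·0.0000 + 0.1333·0.0000] = 0.0000
Node 0 (S = 35): V_0 = 1/1.04·[0.8667·7.7917 + 0.1333·0.0000] = 6.4931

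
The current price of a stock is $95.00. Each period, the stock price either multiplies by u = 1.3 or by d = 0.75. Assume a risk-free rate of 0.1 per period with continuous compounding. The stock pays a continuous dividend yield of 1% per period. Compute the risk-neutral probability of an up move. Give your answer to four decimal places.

p = 0.6258

Per-period risk-free factor R = e^0.1 = 1.1052; dividend-adjusted growth = e^(0.1−0.01) = 1.0942.
Risk-neutral probability p = (1.0942 − 0.75)/(1.3 − 0.75) = 0.3442/0.5500 = 0.6258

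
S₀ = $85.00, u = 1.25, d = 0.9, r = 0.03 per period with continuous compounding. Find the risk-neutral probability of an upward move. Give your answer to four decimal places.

p = 0.3727

Risk-neutral probability p = (e^0.03 − 0.9)/(1.25 − 0.9) = 0.1305/0.3500 = 0.3727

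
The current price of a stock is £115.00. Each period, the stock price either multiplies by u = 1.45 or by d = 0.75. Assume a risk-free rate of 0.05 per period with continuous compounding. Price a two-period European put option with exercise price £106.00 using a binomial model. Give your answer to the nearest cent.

Risk-neutral probability p = (e^0.05 − 0.75)/(1.45 − 0.75) = 0.3013/0.7000 = 0.4304
Terminal stock prices: S_uu = 241.8, S_ud = 125.1, S_dd = 64.69
Terminal payoffs (K − S): max(-135.8, 0) = 0, max(-19.06, 0) = 0, max(41.31, 0) = 41.31
Node u (S = 166.8): V_u = e^(−0.05)·[0.4304·0.0000 + 0.5696·0.0000] = 0.0000
Node d (S = 86.25): V_d = e^(−0.05)·[0.4304·0.0000 + 0.5696·41.3125] = 22.3845
Node 0 (S = 115): V_0 = e^(−0.05)·[0.4304·0.0000 + 0.5696·22.3845] = 12.1286

£12.13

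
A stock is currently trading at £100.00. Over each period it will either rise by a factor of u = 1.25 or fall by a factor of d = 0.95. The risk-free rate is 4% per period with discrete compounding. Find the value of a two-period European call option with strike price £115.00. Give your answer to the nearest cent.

£4.89

Risk-neutral probability p = (1 + 0.04 − 0.95)/(1.25 − 0.95) = 0.0900/0.3000 = 0.3000
Terminal stock prices: S_uu = 156.2, S_ud = 118.8, S_dd = 90.25
Terminal payoffs (S − K): max(41.25, 0) = 41.25, max(3.75, 0) = 3.75, max(-24.75, 0) = 0
Node u (S = 125): V_u = 1/1.04·[0.3000·41.2500 + 0.7000·3.7500] = 14.4231
Node d (S = 95): V_d = 1/1.04·[0.3000·3.7500 + 0.7000·0.0000] = 1.0817
Node 0 (S = 100): V_0 = 1/1.04·[0.3000·14.4231 + 0.7000·1.0817] = 4.8886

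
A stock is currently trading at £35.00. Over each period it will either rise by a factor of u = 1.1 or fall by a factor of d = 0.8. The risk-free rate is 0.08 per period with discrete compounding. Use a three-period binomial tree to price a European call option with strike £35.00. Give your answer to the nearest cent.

Risk-neutral probability p = (1 + 0.08 − 0.8)/(1.1 − 0.8) = 0.2800/0.3000 = 0.9333
Terminal stock prices: S_uuu = 46.59, S_uud = 33.88, S_udd = 24.64, S_ddd = 17.92
Terminal payoffs (S − K): max(11.59, 0) = 11.59, max(-1.12, 0) = 0, max(-10.36, 0) = 0, max(-17.08, 0) = 0
Node uu (S = 42.35): V_uu = 1/1.08·[0.9333·11.5850 + 0.0667·0.0000] = 10.0117
Node ud (S = 30.8): V_ud = 1/1.08·[0.9333·0.0000 + 0.0667·0.0000] = 0.0000
Node dd (S = 22.4): V_dd = 1/1.08·[0.9333·0.0000 + 0.0667·0.0000] = 0.0000
Node u (S = 38.5): V_u = 1/1.08·[0.9333·10.0117 + 0.0667·0.0000] = 8.6521
Node d (S = 28): V_d = 1/1.08·[0.9333·0.0000 + 0.0667·0.0000] = 0.0000
Node 0 (S = 35): V_0 = 1/1.08·[0.9333·8.6521 + 0.0667·0.0000] = 7.4771

£7.48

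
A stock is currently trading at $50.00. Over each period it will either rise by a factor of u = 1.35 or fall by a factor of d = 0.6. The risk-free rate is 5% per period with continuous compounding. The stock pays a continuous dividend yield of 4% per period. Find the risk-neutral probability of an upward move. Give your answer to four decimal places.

p = 0.5467

Per-period risk-free factor R = e^0.05 = 1.0513; dividend-adjusted growth = e^(0.05−0.04) = 1.0101.
Risk-neutral probability p = (1.0101 − 0.6)/(1.35 − 0.6) = 0.4101/0.7500 = 0.5467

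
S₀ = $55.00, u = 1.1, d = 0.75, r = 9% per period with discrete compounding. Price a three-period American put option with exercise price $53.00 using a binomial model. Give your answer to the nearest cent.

Risk-neutral probability p = (1 + 0.09 − 0.75)/(1.1 − 0.75) = 0.3400/0.3500 = 0.9714
Terminal stock prices: S_uuu = 73.21, S_uud = 49.91, S_udd = 34.03, S_ddd = 23.2
Terminal payoffs (K − S): max(-20.21, 0) = 0, max(3.087, 0) = 3.087, max(18.97, 0) = 18.97, max(29.8, 0) = 29.8
Node uu (S = 66.55): continuation = 1/1.09·[0.9714·0.0000 + 0.0286·3.0875] = 0.0809; exercise value = 0.0000 ≤ continuation, so V_uu = 0.0809
Node ud (S = 45.38): continuation = 1/1.09·[0.9714·3.0875 + 0.0286·18.9687] = 3.2489; exercise value = 7.6250 > continuation, so V_ud = 7.6250 (exercise)
Node dd (S = 30.94): continuation = 1/1.09·[0.9714·18.9687 + 0.0286·29.7969] = 17.6864; exercise value = 22.0625 > continuation, so V_dd = 22.0625 (exercise)
Node u (S = 60.5): continuation = 1/1.09·[0.9714·0.0809 + 0.0286·7.6250] = 0.2720; exercise value = 0.0000 ≤ continuation, so V_u = 0.2720
Node d (S = 41.25): continuation = 1/1.09·[0.9714·7.6250 + 0.0286·22.0625] = 7.3739; exercise value = 11.7500 > continuation, so V_d = 11.7500 (exercise)
Node 0 (S = 55): continuation = 1/1.09·[0.9714·0.2720 + 0.0286·11.7500] = 0.5504; exercise value = 0.0000 ≤ continuation, so V_0 = 0.5504

$0.55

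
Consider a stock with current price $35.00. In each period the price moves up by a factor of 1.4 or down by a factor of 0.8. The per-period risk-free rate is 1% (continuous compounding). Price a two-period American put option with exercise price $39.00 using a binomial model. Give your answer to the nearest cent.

$7.08

Risk-neutral probability p = (e^0.01 − 0.8)/(1.4 − 0.8) = 0.2101/0.6000 = 0.3501
Terminal stock prices: S_uu = 68.6, S_ud = 39.2, S_dd = 22.4
Terminal payoffs (K − S): max(-29.6, 0) = 0, max(-0.2, 0) = 0, max(16.6, 0) = 16.6
Node u (S = 49): continuation = e^(−0.01)·[0.3501·0.0000 + 0.6499·0.0000] = 0.0000; exercise value = 0.0000 ≤ continuation, so V_u = 0.0000
Node d (S = 28): continuation = e^(−0.01)·[0.3501·0.0000 + 0.6499·16.6000] = 10.6813; exercise value = 11.0000 > continuation, so V_d = 11.0000 (exercise)
Node 0 (S = 35): continuation = e^(−0.01)·[0.3501·0.0000 + 0.6499·11.0000] = 7.0779; exercise value = 4.0000 ≤ continuation, so V_0 = 7.0779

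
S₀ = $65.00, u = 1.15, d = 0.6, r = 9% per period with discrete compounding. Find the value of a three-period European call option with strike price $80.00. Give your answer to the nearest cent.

Risk-neutral probability p = (1 + 0.09 − 0.6)/(1.15 − 0.6) = 0.4900/0.5500 = 0.8909
Terminal stock prices: S_uuu = 98.86, S_uud = 51.58, S_udd = 26.91, S_ddd = 14.04
Terminal payoffs (S − K): max(18.86, 0) = 18.86, max(-28.42, 0) = 0, max(-53.09, 0) = 0, max(-65.96, 0) = 0
Node uu (S = 85.96): V_uu = 1/1.09·[0.8909·18.8569 + 0.1091·0.0000] = 15.4126
Node ud (S = 44.85): V_ud = 1/1.09·[0.8909·0.0000 + 0.1091·0.0000] = 0.0000
Node dd (S = 23.4): V_dd = 1/1.09·[0.8909·0.0000 + 0.1091·0.0000] = 0.0000
Node u (S = 74.75): V_u = 1/1.09·[0.8909·15.4126 + 0.1091·0.0000] = 12.5975
Node d (S = 39): V_d = 1/1.09·[0.8909·0.0000 + 0.1091·0.0000] = 0.0000
Node 0 (S = 65): V_0 = 1/1.09·[0.8909·12.5975 + 0.1091·0.0000] = 10.2965

$10.30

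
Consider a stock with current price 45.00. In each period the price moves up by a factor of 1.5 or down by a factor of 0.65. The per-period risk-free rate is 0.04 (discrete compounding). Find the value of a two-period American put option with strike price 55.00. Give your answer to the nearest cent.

Risk-neutral probability p = (1 + 0.04 − 0.65)/(1.5 − 0.65) = 0.3900/0.8500 = 0.4588
Terminal stock prices: S_uu = 101.2, S_ud = 43.88, S_dd = 19.01
Terminal payoffs (K − S): max(-46.25, 0) = 0, max(11.12, 0) = 11.12, max(35.99, 0) = 35.99
Node u (S = 67.5): continuation = 1/1.04·[0.4588·0.0000 + 0.5412·11.1250] = 5.7890; exercise value = 0.0000 ≤ continuation, so V_u = 5.7890
Node d (S = 29.25): continuation = 1/1.04·[0.4588·11.1250 + 0.5412·35.9875] = 23.6346; exercise value = 25.7500 > continuation, so V_d = 25.7500 (exercise)
Node 0 (S = 45): continuation = 1/1.04·[0.4588·5.7890 + 0.5412·25.7500] = 15.9533; exercise value = 10.0000 ≤ continuation, so V_0 = 15.9533

15.95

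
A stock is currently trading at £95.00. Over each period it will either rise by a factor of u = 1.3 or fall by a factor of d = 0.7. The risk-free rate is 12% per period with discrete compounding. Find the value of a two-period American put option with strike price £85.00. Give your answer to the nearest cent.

£4.96

Risk-neutral probability p = (1 + 0.12 − 0.7)/(1.3 − 0.7) = 0.4200/0.6000 = 0.7000
Terminal stock prices: S_uu = 160.6, S_ud = 86.45, S_dd = 46.55
Terminal payoffs (K − S): max(-75.55, 0) = 0, max(-1.45, 0) = 0, max(38.45, 0) = 38.45
Node u (S = 123.5): continuation = 1/1.12·[0.7000·0.0000 + 0.3000·0.0000] = 0.0000; exercise value = 0.0000 ≤ continuation, so V_u = 0.0000
Node d (S = 66.5): continuation = 1/1.12·[0.7000·0.0000 + 0.3000·38.4500] = 10.2991; exercise value = 18.5000 > continuation, so V_d = 18.5000 (exercise)
Node 0 (S = 95): continuation = 1/1.12·[0.7000·0.0000 + 0.3000·18.5000] = 4.9554; exercise value = 0.0000 ≤ continuation, so V_0 = 4.9554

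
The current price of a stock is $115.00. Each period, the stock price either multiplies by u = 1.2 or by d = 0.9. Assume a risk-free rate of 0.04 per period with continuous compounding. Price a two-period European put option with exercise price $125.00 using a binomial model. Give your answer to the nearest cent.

$8.65

Risk-neutral probability p = (e^0.04 − 0.9)/(1.2 − 0.9) = 0.1408/0.3000 = 0.4694
Terminal stock prices: S_uu = 165.6, S_ud = 124.2, S_dd = 93.15
Terminal payoffs (K − S): max(-40.6, 0) = 0, max(0.8, 0) = 0.8, max(31.85, 0) = 31.85
Node u (S = 138): V_u = e^(−0.04)·[0.4694·0.0000 + 0.5306·0.8000] = 0.4079
Node d (S = 103.5): V_d = e^(−0.04)·[0.4694·0.8000 + 0.5306·31.8500] = 16.5987
Node 0 (S = 115): V_0 = e^(−0.04)·[0.4694·0.4079 + 0.5306·16.5987] = 8.6463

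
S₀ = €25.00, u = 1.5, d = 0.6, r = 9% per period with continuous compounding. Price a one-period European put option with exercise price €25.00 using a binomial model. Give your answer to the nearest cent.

Risk-neutral probability p = (e^0.09 − 0.6)/(1.5 − 0.6) = 0.4942/0.9000 = 0.5491
Terminal stock prices: S_u = 37.5, S_d = 15
Terminal payoffs (K − S): max(-12.5, 0) = 0, max(10, 0) = 10
Node 0 (S = 25): V_0 = e^(−0.09)·[0.5491·0.0000 + 0.4509·10.0000] = 4.1211

€4.12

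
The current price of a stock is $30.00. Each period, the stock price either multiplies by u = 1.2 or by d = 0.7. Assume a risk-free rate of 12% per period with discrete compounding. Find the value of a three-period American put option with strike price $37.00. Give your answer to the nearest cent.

$7.00

Risk-neutral probability p = (1 + 0.12 − 0.7)/(1.2 − 0.7) = 0.4200/0.5000 = 0.8400
Terminal stock prices: S_uuu = 51.84, S_uud = 30.24, S_udd = 17.64, S_ddd = 10.29
Terminal payoffs (K − S): max(-14.84, 0) = 0, max(6.76, 0) = 6.76, max(19.36, 0) = 19.36, max(26.71, 0) = 26.71
Node uu (S = 43.2): continuation = 1/1.12·[0.8400·0.0000 + 0.1600·6.7600] = 0.9657; exercise value = 0.0000 ≤ continuation, so V_uu = 0.9657
Node ud (S = 25.2): continuation = 1/1.12·[0.8400·6.7600 + 0.1600·19.3600] = 7.8357; exercise value = 11.8000 > continuation, so V_ud = 11.8000 (exercise)
Node dd (S = 14.7): continuation = 1/1.12·[0.8400·19.3600 + 0.1600·26.7100] = 18.3357; exercise value = 22.3000 > continuation, so V_dd = 22.3000 (exercise)
Node u (S = 36): continuation = 1/1.12·[0.8400·0.9657 + 0.1600·11.8000] = 2.4100; exercise value = 1.0000 ≤ continuation, so V_u = 2.4100
Node d (S = 21): continuation = 1/1.12·[0.8400·11.8000 + 0.1600·22.3000] = 12.0357; exercise value = 16.0000 > continuation, so V_d = 16.0000 (exercise)
Node 0 (S = 30): continuation = 1/1.12·[0.8400·2.4100 + 0.1600·16.0000] = 4.0932; exercise value = 7.0000 > continuation, so V_0 = 7.0000 (exercise)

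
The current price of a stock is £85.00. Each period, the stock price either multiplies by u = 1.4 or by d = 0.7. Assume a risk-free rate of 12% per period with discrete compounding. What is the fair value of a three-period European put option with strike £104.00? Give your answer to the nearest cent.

Risk-neutral probability p = (1 + 0.12 − 0.7)/(1.4 − 0.7) = 0.4200/0.7000 = 0.6000
Terminal stock prices: S_uuu = 233.2, S_uud = 116.6, S_udd = 58.31, S_ddd = 29.15
Terminal payoffs (K − S): max(-129.2, 0) = 0, max(-12.62, 0) = 0, max(45.69, 0) = 45.69, max(74.84, 0) = 74.84
Node uu (S = 166.6): V_uu = 1/1.12·[0.6000·0.0000 + 0.4000·0.0000] = 0.0000
Node ud (S = 83.3): V_ud = 1/1.12·[0.6000·0.0000 + 0.4000·45.6900] = 16.3179
Node dd (S = 41.65): V_dd = 1/1.12·[0.6000·45.6900 + 0.4000·74.8450] = 51.2071
Node u (S = 119): V_u = 1/1.12·[0.6000·0.0000 + 0.4000·16.3179] = 5.8278
Node d (S = 59.5): V_d = 1/1.12·[0.6000·16.3179 + 0.4000·51.2071] = 27.0300
Node 0 (S = 85): V_0 = 1/1.12·[0.6000·5.8278 + 0.4000·27.0300] = 12.7756

£12.78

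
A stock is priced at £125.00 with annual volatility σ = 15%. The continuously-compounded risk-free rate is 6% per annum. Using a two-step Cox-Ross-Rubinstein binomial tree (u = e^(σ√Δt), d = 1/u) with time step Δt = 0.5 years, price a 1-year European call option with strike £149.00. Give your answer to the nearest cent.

£1.98

CRR parameters: u = e^(σ√Δt) = e^(0.15·√0.5) = 1.1119, d = 1/u = 0.8994
Per-period rate: rΔt = 0.06·0.5 = 0.03, so R = e^0.03 = 1.0305
Risk-neutral probability p = (e^0.03 − 0.8994)/(1.1119 − 0.8994) = 0.1311/0.2125 = 0.6168
Terminal stock prices: S_uu = 154.5, S_ud = 125, S_dd = 101.1
Terminal payoffs (S − K): max(5.539, 0) = 5.539, max(-24, 0) = 0, max(-47.89, 0) = 0
Node u (S = 139): V_u = e^(−0.03)·[0.6168·5.5389 + 0.3832·0.0000] = 3.3154
Node d (S = 112.4): V_d = e^(−0.03)·[0.6168·0.0000 + 0.3832·0.0000] = 0.0000
Node 0 (S = 125): V_0 = e^(−0.03)·[0.6168·3.3154 + 0.3832·0.0000] = 1.9845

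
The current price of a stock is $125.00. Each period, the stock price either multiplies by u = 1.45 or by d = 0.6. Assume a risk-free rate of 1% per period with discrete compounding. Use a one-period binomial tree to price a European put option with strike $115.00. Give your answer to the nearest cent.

Risk-neutral probability p = (1 + 0.01 − 0.6)/(1.45 − 0.6) = 0.4100/0.8500 = 0.4824
Terminal stock prices: S_u = 181.2, S_d = 75
Terminal payoffs (K − S): max(-66.25, 0) = 0, max(40, 0) = 40
Node 0 (S = 125): V_0 = 1/1.01·[0.4824·0.0000 + 0.5176·40.0000] = 20.5009

$20.50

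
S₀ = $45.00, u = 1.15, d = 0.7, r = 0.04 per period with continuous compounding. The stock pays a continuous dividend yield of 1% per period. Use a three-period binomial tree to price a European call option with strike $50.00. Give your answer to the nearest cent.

Per-period risk-free factor R = e^0.04 = 1.0408; dividend-adjusted growth = e^(0.04−0.01) = 1.0305.
Risk-neutral probability p = (1.0305 − 0.7)/(1.15 − 0.7) = 0.3305/0.4500 = 0.7343
Terminal stock prices: S_uuu = 68.44, S_uud = 41.66, S_udd = 25.36, S_ddd = 15.43
Terminal payoffs (S − K): max(18.44, 0) = 18.44, max(-8.341, 0) = 0, max(-24.64, 0) = 0, max(-34.57, 0) = 0
Node uu (S = 59.51): V_uu = e^(−0.04)·[0.7343·18.4394 + 0.2657·0.0000] = 13.0099
Node ud (S = 36.22): V_ud = e^(−0.04)·[0.7343·0.0000 + 0.2657·0.0000] = 0.0000
Node dd (S = 22.05): V_dd = e^(−0.04)·[0.7343·0.0000 + 0.2657·0.0000] = 0.0000
Node u (S = 51.75): V_u = e^(−0.04)·[0.7343·13.0099 + 0.2657·0.0000] = 9.1791
Node d (S = 31.5): V_d = e^(−0.04)·[0.7343·0.0000 + 0.2657·0.0000] = 0.0000
Node 0 (S = 45): V_0 = e^(−0.04)·[0.7343·9.1791 + 0.2657·0.0000] = 6.4763

$6.48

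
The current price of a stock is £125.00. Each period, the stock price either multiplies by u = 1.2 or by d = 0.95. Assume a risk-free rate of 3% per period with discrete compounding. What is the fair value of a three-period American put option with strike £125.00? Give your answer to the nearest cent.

Risk-neutral probability p = (1 + 0.03 − 0.95)/(1.2 − 0.95) = 0.0800/0.2500 = 0.3200
Terminal stock prices: S_uuu = 216, S_uud = 171, S_udd = 135.4, S_ddd = 107.2
Terminal payoffs (K − S): max(-91, 0) = 0, max(-46, 0) = 0, max(-10.38, 0) = 0, max(17.83, 0) = 17.83
Node uu (S = 180): continuation = 1/1.03·[0.3200·0.0000 + 0.6800·0.0000] = 0.0000; exercise value = 0.0000 ≤ continuation, so V_uu = 0.0000
Node ud (S = 142.5): continuation = 1/1.03·[0.3200·0.0000 + 0.6800·0.0000] = 0.0000; exercise value = 0.0000 ≤ continuation, so V_ud = 0.0000
Node dd (S = 112.8): continuation = 1/1.03·[0.3200·0.0000 + 0.6800·17.8281] = 11.7700; exercise value = 12.1875 > continuation, so V_dd = 12.1875 (exercise)
Node u (S = 150): continuation = 1/1.03·[0.3200·0.0000 + 0.6800·0.0000] = 0.0000; exercise value = 0.0000 ≤ continuation, so V_u = 0.0000
Node d (S = 118.8): continuation = 1/1.03·[0.3200·0.0000 + 0.6800·12.1875] = 8.0461; exercise value = 6.2500 ≤ continuation, so V_d = 8.0461
Node 0 (S = 125): continuation = 1/1.03·[0.3200·0.0000 + 0.6800·8.0461] = 5.3120; exercise value = 0.0000 ≤ continuation, so V_0 = 5.3120

£5.31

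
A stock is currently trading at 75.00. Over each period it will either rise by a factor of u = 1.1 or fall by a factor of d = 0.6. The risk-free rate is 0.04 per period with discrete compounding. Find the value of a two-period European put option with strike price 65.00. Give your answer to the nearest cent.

3.53

Risk-neutral probability p = (1 + 0.04 − 0.6)/(1.1 − 0.6) = 0.4400/0.5000 = 0.8800
Terminal stock prices: S_uu = 90.75, S_ud = 49.5, S_dd = 27
Terminal payoffs (K − S): max(-25.75, 0) = 0, max(15.5, 0) = 15.5, max(38, 0) = 38
Node u (S = 82.5): V_u = 1/1.04·[0.8800·0.0000 + 0.1200·15.5000] = 1.7885
Node d (S = 45): V_d = 1/1.04·[0.8800·15.5000 + 0.1200·38.0000] = 17.5000
Node 0 (S = 75): V_0 = 1/1.04·[0.8800·1.7885 + 0.1200·17.5000] = 3.5325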